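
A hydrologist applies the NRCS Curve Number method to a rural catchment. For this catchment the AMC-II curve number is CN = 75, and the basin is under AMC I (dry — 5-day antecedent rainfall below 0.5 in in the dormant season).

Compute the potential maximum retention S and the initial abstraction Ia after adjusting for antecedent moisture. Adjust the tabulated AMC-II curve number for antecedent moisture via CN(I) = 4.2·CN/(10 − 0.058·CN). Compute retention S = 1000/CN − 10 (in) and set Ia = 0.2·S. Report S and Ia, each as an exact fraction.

S = 500/63 in ≈ 7.937 in; Ia = 100/63 in ≈ 1.587 in

Dry (AMC I): CN(I) = 4.2·75/(10 − 0.058·75) = 315/(113/20) = 6300/113 ≈ 55.752
S = 1000/(6300/113) − 10 = 500/63 in ≈ 7.937 in
Ia = 0.2S: 0.2·7.937 = 1.587 in (exactly 100/63)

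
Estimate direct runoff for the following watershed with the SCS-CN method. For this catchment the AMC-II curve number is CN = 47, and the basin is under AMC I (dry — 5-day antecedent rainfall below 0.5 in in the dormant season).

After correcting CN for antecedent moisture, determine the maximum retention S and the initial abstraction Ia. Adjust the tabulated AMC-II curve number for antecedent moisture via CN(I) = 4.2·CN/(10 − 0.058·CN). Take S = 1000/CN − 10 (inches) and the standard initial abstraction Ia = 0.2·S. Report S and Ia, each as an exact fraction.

S = 26500/987 in ≈ 26.849 in; Ia = 5300/987 in ≈ 5.370 in

CN(I) from CN(II)=47: (4.2·47)/(10 − 0.058·47) = 98700/3637 ≈ 27.138
Max retention: S = 1000/(98700/3637) − 10 = 26500/987 in (≈ 26.849 in)
Ia = 0.2S: 0.2·26.849 = 5.370 in (exactly 5300/987)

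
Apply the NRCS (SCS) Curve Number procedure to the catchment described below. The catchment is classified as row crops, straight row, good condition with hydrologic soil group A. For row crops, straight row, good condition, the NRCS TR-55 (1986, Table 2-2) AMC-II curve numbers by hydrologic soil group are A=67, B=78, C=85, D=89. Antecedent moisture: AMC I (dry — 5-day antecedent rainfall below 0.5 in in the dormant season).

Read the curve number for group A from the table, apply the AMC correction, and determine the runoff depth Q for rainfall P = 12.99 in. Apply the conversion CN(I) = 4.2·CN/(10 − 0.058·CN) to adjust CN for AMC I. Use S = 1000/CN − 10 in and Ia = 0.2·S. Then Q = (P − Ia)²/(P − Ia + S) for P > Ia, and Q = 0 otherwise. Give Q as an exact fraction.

Q = 249231591361/49208933900 in ≈ 5.065 in

NRCS table: row crops, straight row, good condition, soil group A → CN(II) = 67
Adjust CN=67 to AMC I: 4.2·67/(10 − 0.058·67) → (1407/5) ÷ (3057/500) = 46900/1019 ≈ 46.026
Retention S: 1000/CN − 10 with CN=46.026 → S = 5500/469 ≈ 11.727 in
Ia = 0.2S: 0.2·11.727 = 2.345 in (exactly 1100/469)
P − Ia = 12.990 − 2.345 = 499231/46900 ≈ 10.645 in (> 0, runoff occurs)
Q = (499231/46900)²/((499231/46900) + 5500/469) = (249231591361/2199610000)/(1049231/46900) = 249231591361/49208933900 in ≈ 5.065 in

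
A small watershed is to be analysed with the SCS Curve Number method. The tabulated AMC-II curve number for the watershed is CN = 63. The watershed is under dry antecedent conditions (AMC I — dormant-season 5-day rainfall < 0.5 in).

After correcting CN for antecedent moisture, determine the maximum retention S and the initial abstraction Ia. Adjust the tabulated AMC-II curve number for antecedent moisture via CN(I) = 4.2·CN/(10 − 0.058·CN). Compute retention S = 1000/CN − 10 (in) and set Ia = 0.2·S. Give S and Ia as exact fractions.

CN(I) from CN(II)=63: (4.2·63)/(10 − 0.058·63) = 132300/3173 ≈ 41.696
Max retention: S = 1000/(132300/3173) − 10 = 18500/1323 in (≈ 13.983 in)
Initial abstraction Ia = S/5 = (18500/1323)/5 = 3700/1323 ≈ 2.797 in

S = 18500/1323 in ≈ 13.983 in; Ia = 3700/1323 in ≈ 2.797 in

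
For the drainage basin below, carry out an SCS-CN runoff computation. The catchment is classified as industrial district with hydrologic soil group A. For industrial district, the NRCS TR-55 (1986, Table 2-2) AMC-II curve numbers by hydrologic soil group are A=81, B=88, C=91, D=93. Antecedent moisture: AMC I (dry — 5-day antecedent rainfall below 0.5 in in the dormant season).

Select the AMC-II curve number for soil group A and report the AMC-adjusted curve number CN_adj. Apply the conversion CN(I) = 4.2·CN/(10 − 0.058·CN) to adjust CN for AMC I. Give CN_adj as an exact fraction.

CN_adj = 170100/2651 ≈ 64.164

NRCS table: industrial district, soil group A → CN(II) = 81
Dry (AMC I): CN(I) = 4.2·81/(10 − 0.058·81) = (1701/5)/(2651/500) = 170100/2651 ≈ 64.164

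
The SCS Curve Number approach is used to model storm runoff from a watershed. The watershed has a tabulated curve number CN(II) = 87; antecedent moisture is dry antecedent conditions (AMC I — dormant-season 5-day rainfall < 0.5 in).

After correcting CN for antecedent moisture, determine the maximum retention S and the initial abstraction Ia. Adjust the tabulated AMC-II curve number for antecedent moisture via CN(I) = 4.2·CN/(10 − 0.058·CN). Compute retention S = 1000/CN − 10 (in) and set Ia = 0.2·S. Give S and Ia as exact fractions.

Adjust CN=87 to AMC I: 4.2·87/(10 − 0.058·87) → (1827/5) ÷ (2477/500) = 182700/2477 ≈ 73.759
S = 1000/(182700/2477) − 10 = 6500/1827 in ≈ 3.558 in
Ia = 0.2·(6500/1827) = 1300/1827 in ≈ 0.712 in

S = 6500/1827 in ≈ 3.558 in; Ia = 1300/1827 in ≈ 0.712 in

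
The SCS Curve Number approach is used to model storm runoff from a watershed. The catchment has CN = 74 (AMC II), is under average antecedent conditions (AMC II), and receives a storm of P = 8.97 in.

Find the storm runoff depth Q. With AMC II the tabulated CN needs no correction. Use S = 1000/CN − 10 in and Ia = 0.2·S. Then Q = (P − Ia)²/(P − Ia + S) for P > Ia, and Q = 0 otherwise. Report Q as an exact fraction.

Average conditions: CN = 74 (no AMC adjustment).
Retention S: 1000/CN − 10 with CN=74.000 → S = 130/37 ≈ 3.514 in
Ia = 0.2S: 0.2·3.514 = 0.703 in (exactly 26/37)
Excess rainfall: 8.970 − 0.703 = 8.267 in; P > Ia so Q > 0
Q = (30589/3700)²/((30589/3700) + 130/37) = (935686921/13690000)/(43589/3700) = 71975917/12406100 in ≈ 5.802 in

Q = 71975917/12406100 in ≈ 5.802 in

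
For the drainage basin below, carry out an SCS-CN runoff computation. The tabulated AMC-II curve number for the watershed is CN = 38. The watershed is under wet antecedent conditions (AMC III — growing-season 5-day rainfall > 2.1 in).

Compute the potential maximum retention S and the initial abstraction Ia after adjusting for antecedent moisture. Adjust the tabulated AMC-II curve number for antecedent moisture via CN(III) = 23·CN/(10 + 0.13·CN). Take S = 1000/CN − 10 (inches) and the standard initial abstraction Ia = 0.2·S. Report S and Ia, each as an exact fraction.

CN(III) from CN(II)=38: (23·38)/(10 + 0.13·38) = 43700/747 ≈ 58.501
S = 1000/(43700/747) − 10 = 3100/437 in ≈ 7.094 in
Initial abstraction Ia = S/5 = (3100/437)/5 = 620/437 ≈ 1.419 in

S = 3100/437 in ≈ 7.094 in; Ia = 620/437 in ≈ 1.419 in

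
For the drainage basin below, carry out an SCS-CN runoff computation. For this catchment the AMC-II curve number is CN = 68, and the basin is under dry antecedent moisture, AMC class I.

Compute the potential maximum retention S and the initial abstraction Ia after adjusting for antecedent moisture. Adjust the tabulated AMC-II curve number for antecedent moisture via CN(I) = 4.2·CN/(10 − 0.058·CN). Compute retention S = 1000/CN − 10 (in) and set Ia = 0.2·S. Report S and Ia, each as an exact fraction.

Dry (AMC I): CN(I) = 4.2·68/(10 − 0.058·68) = (1428/5)/(757/125) = 35700/757 ≈ 47.160
Retention S: 1000/CN − 10 with CN=47.160 → S = 4000/357 ≈ 11.204 in
Ia = 0.2S: 0.2·11.204 = 2.241 in (exactly 800/357)

S = 4000/357 in ≈ 11.204 in; Ia = 800/357 in ≈ 2.241 in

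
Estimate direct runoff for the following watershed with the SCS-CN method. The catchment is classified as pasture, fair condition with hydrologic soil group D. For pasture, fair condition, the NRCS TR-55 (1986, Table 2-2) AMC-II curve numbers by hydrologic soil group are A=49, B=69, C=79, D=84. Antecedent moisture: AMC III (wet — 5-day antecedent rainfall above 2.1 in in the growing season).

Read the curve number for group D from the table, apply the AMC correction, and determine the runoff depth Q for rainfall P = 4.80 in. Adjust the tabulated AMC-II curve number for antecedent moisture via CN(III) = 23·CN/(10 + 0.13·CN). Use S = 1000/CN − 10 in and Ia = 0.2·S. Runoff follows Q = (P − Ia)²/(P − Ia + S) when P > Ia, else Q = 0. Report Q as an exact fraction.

Q = 15657608/3982335 in ≈ 3.932 in

NRCS table: pasture, fair condition, soil group D → CN(II) = 84
Wet (AMC III): CN(III) = 23·84/(10 + 0.13·84) = 1932/(523/25) = 48300/523 ≈ 92.352
S = 1000/(48300/523) − 10 = 400/483 in ≈ 0.828 in
Initial abstraction Ia = S/5 = (400/483)/5 = 80/483 ≈ 0.166 in
P − Ia = 4.800 − 0.166 = 11192/2415 ≈ 4.634 in (> 0, runoff occurs)
Q: (11192/2415)² ÷ (13192/2415) = 15657608/3982335 in (≈ 3.932 in)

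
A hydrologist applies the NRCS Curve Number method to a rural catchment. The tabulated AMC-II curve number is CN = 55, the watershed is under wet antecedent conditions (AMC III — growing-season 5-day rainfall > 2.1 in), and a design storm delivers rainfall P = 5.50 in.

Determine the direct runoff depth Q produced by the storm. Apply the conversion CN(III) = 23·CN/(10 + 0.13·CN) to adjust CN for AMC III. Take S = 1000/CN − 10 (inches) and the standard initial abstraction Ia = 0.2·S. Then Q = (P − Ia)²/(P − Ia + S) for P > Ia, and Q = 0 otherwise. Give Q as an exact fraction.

Q = 5870929/2136838 in ≈ 2.747 in

CN(III) from CN(II)=55: (23·55)/(10 + 0.13·55) = 25300/343 ≈ 73.761
Retention S: 1000/CN − 10 with CN=73.761 → S = 900/253 ≈ 3.557 in
Initial abstraction Ia = S/5 = (900/253)/5 = 180/253 ≈ 0.711 in
Excess rainfall: 5.500 − 0.711 = 4.789 in; P > Ia so Q > 0
Runoff Q = (P−Ia)²/(P−Ia+S) = (4.789)²/(4.789+3.557) = 5870929/2136838 ≈ 2.747 in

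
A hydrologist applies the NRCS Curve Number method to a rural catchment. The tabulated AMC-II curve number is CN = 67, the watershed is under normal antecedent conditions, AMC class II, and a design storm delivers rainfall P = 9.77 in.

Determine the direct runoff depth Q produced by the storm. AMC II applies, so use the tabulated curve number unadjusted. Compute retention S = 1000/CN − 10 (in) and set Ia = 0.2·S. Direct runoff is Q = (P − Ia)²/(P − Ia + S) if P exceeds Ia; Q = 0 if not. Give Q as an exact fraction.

Q = 3464381881/615455300 in ≈ 5.629 in

AMC II — tabulated CN = 67 applies directly.
Retention S: 1000/CN − 10 with CN=67.000 → S = 330/67 ≈ 4.925 in
Ia = 0.2S: 0.2·4.925 = 0.985 in (exactly 66/67)
Since P=9.770 > Ia=0.985: effective rainfall P−Ia = 58859/6700 in
Q = (58859/6700)²/((58859/6700) + 330/67) = (3464381881/44890000)/(91859/6700) = 3464381881/615455300 in ≈ 5.629 in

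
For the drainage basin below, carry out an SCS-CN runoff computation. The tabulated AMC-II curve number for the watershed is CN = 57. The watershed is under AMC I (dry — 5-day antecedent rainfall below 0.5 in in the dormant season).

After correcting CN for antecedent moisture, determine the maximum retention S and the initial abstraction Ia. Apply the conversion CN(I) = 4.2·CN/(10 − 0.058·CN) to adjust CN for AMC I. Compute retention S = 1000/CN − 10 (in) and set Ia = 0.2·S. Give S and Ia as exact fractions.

Adjust CN=57 to AMC I: 4.2·57/(10 − 0.058·57) → (1197/5) ÷ (3347/500) = 119700/3347 ≈ 35.763
Retention S: 1000/CN − 10 with CN=35.763 → S = 21500/1197 ≈ 17.962 in
Initial abstraction Ia = S/5 = (21500/1197)/5 = 4300/1197 ≈ 3.592 in

S = 21500/1197 in ≈ 17.962 in; Ia = 4300/1197 in ≈ 3.592 in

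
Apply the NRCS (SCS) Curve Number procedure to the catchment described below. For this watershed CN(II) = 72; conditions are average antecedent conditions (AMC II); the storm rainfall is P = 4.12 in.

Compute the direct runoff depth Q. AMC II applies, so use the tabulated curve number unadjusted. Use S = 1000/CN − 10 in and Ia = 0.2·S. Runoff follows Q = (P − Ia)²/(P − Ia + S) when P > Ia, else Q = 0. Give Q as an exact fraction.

CN(II) = 72; AMC II needs no correction.
S = 1000/72 − 10 = 35/9 in ≈ 3.889 in
Ia = 0.2·(35/9) = 7/9 in ≈ 0.778 in
Excess rainfall: 4.120 − 0.778 = 3.342 in; P > Ia so Q > 0
Q = (752/225)²/((752/225) + 35/9) = (565504/50625)/(1627/225) = 565504/366075 in ≈ 1.545 in

Q = 565504/366075 in ≈ 1.545 in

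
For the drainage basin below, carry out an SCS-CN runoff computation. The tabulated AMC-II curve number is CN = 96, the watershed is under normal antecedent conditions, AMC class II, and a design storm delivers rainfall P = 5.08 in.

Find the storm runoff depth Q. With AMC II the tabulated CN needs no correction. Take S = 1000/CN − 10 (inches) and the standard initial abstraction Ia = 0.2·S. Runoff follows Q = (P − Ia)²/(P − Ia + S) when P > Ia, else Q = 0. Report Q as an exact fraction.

Q = 2247001/487200 in ≈ 4.612 in

Average conditions: CN = 96 (no AMC adjustment).
Retention S: 1000/CN − 10 with CN=96.000 → S = 5/12 ≈ 0.417 in
Initial abstraction Ia = S/5 = (5/12)/5 = 1/12 ≈ 0.083 in
Since P=5.080 > Ia=0.083: effective rainfall P−Ia = 1499/300 in
Q: (1499/300)² ÷ (406/75) = 2247001/487200 in (≈ 4.612 in)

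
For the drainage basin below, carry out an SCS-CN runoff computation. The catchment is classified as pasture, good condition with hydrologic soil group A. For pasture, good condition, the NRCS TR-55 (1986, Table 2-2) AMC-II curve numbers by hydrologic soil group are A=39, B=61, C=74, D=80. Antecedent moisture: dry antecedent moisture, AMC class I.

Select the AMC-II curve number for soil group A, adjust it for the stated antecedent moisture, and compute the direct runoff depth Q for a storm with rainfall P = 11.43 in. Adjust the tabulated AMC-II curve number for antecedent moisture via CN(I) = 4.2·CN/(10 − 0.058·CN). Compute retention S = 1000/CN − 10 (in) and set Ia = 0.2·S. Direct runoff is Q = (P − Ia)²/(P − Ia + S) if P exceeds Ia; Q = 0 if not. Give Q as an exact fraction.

NRCS table: pasture, good condition, soil group A → CN(II) = 39
CN(I) from CN(II)=39: (4.2·39)/(10 − 0.058·39) = 81900/3869 ≈ 21.168
S = 1000/(81900/3869) − 10 = 30500/819 in ≈ 37.241 in
Ia = 0.2·(30500/819) = 6100/819 in ≈ 7.448 in
P − Ia = 11.430 − 7.448 = 326117/81900 ≈ 3.982 in (> 0, runoff occurs)
Q: (326117/81900)² ÷ (3376117/81900) = 106352297689/276503982300 in (≈ 0.385 in)

Q = 106352297689/276503982300 in ≈ 0.385 in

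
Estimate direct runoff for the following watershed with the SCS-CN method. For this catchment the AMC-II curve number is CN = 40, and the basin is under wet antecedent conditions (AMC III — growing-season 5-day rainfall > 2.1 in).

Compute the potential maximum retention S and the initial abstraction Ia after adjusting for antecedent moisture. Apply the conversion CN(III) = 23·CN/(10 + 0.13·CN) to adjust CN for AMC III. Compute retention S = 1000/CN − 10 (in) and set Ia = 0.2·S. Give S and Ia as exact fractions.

S = 150/23 in ≈ 6.522 in; Ia = 30/23 in ≈ 1.304 in

CN(III) from CN(II)=40: (23·40)/(10 + 0.13·40) = 1150/19 ≈ 60.526
Retention S: 1000/CN − 10 with CN=60.526 → S = 150/23 ≈ 6.522 in
Ia = 0.2·(150/23) = 30/23 in ≈ 1.304 in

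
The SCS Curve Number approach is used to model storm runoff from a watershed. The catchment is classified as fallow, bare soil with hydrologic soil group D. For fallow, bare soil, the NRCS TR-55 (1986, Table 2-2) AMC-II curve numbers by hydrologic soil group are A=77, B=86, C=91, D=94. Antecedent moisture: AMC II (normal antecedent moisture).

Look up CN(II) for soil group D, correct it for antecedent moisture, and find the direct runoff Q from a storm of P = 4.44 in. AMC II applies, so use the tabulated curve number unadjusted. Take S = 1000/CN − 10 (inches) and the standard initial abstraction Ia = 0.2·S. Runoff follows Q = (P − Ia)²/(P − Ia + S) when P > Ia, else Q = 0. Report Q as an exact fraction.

NRCS table: fallow, bare soil, soil group D → CN(II) = 94
CN(II) = 94; AMC II needs no correction.
Retention S: 1000/CN − 10 with CN=94.000 → S = 30/47 ≈ 0.638 in
Ia = 0.2·(30/47) = 6/47 in ≈ 0.128 in
Since P=4.440 > Ia=0.128: effective rainfall P−Ia = 5067/1175 in
Q = (5067/1175)²/((5067/1175) + 30/47) = (25674489/1380625)/(5817/1175) = 8558163/2278325 in ≈ 3.756 in

Q = 8558163/2278325 in ≈ 3.756 in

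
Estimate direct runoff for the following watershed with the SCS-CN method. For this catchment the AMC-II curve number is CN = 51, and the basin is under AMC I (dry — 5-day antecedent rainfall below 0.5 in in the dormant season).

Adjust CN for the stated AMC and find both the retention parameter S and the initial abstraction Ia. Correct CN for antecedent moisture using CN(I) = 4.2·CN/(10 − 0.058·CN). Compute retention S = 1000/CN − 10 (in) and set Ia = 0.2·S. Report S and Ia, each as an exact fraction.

S = 3500/153 in ≈ 22.876 in; Ia = 700/153 in ≈ 4.575 in

Adjust CN=51 to AMC I: 4.2·51/(10 − 0.058·51) → (1071/5) ÷ (3521/500) = 15300/503 ≈ 30.417
Max retention: S = 1000/(15300/503) − 10 = 3500/153 in (≈ 22.876 in)
Initial abstraction Ia = S/5 = (3500/153)/5 = 700/153 ≈ 4.575 in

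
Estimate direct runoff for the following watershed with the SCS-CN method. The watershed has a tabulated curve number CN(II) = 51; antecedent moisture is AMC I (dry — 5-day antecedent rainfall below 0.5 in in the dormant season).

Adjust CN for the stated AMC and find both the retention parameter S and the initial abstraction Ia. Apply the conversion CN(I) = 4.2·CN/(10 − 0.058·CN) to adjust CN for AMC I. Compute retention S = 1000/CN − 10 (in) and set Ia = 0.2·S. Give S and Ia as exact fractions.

Adjust CN=51 to AMC I: 4.2·51/(10 − 0.058·51) → (1071/5) ÷ (3521/500) = 15300/503 ≈ 30.417
S = 1000/(15300/503) − 10 = 3500/153 in ≈ 22.876 in
Ia = 0.2S: 0.2·22.876 = 4.575 in (exactly 700/153)

S = 3500/153 in ≈ 22.876 in; Ia = 700/153 in ≈ 4.575 in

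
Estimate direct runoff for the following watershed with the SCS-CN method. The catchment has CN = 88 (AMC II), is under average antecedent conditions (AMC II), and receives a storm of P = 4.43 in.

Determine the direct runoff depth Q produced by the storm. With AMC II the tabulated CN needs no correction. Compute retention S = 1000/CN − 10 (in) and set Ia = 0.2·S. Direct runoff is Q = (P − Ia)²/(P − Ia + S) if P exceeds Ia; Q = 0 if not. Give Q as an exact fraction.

CN(II) = 88; AMC II needs no correction.
Max retention: S = 1000/88 − 10 = 15/11 in (≈ 1.364 in)
Ia = 0.2S: 0.2·1.364 = 0.273 in (exactly 3/11)
P − Ia = 4.430 − 0.273 = 4573/1100 ≈ 4.157 in (> 0, runoff occurs)
Runoff Q = (P−Ia)²/(P−Ia+S) = (4.157)²/(4.157+1.364) = 20912329/6680300 ≈ 3.130 in

Q = 20912329/6680300 in ≈ 3.130 in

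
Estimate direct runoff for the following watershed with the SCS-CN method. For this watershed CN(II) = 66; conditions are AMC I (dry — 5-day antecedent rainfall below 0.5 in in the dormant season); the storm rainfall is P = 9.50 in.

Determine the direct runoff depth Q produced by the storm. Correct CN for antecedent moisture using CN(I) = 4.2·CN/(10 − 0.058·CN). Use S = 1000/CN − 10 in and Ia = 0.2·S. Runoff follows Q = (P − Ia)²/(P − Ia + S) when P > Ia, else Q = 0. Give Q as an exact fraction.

Q = 95394289/37099062 in ≈ 2.571 in

CN(I) from CN(II)=66: (4.2·66)/(10 − 0.058·66) = 69300/1543 ≈ 44.913
Max retention: S = 1000/(69300/1543) − 10 = 8500/693 in (≈ 12.266 in)
Initial abstraction Ia = S/5 = (8500/693)/5 = 1700/693 ≈ 2.453 in
Since P=9.500 > Ia=2.453: effective rainfall P−Ia = 9767/1386 in
Q: (9767/1386)² ÷ (26767/1386) = 95394289/37099062 in (≈ 2.571 in)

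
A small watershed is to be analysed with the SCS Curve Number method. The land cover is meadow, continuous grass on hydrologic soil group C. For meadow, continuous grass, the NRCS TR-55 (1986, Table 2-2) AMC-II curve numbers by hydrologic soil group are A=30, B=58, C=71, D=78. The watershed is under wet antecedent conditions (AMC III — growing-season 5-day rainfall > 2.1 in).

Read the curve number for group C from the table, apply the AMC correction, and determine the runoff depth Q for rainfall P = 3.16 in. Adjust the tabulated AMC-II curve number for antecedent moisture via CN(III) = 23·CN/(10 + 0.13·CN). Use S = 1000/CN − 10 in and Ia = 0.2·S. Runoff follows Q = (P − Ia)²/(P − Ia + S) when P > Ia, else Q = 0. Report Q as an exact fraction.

Q = 13111853049/7634560775 in ≈ 1.717 in

NRCS table: meadow, continuous grass, soil group C → CN(II) = 71
Adjust CN=71 to AMC III: 23·71/(10 + 0.13·71) → 1633 ÷ (1923/100) = 163300/1923 ≈ 84.919
Retention S: 1000/CN − 10 with CN=84.919 → S = 2900/1633 ≈ 1.776 in
Initial abstraction Ia = S/5 = (2900/1633)/5 = 580/1633 ≈ 0.355 in
P − Ia = 3.160 − 0.355 = 114507/40825 ≈ 2.805 in (> 0, runoff occurs)
Q: (114507/40825)² ÷ (187007/40825) = 13111853049/7634560775 in (≈ 1.717 in)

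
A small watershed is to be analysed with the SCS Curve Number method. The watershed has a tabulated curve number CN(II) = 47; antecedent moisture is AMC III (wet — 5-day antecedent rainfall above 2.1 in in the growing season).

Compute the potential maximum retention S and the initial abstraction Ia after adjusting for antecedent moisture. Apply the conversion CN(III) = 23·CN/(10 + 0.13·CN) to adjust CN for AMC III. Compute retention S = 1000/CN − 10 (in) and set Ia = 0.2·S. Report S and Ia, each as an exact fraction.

CN(III) from CN(II)=47: (23·47)/(10 + 0.13·47) = 108100/1611 ≈ 67.101
Retention S: 1000/CN − 10 with CN=67.101 → S = 5300/1081 ≈ 4.903 in
Ia = 0.2·(5300/1081) = 1060/1081 in ≈ 0.981 in

S = 5300/1081 in ≈ 4.903 in; Ia = 1060/1081 in ≈ 0.981 in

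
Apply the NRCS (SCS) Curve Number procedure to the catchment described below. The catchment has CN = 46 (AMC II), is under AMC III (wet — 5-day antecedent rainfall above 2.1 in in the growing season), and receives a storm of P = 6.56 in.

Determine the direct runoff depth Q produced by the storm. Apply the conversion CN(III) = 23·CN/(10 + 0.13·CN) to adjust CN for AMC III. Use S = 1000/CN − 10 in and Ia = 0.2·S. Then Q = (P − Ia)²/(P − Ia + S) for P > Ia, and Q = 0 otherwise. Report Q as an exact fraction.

CN(III) from CN(II)=46: (23·46)/(10 + 0.13·46) = 52900/799 ≈ 66.208
Max retention: S = 1000/(52900/799) − 10 = 2700/529 in (≈ 5.104 in)
Initial abstraction Ia = S/5 = (2700/529)/5 = 540/529 ≈ 1.021 in
P − Ia = 6.560 − 1.021 = 73256/13225 ≈ 5.539 in (> 0, runoff occurs)
Q = (73256/13225)²/((73256/13225) + 2700/529) = (5366441536/174900625)/(140756/13225) = 1341610384/465374525 in ≈ 2.883 in

Q = 1341610384/465374525 in ≈ 2.883 in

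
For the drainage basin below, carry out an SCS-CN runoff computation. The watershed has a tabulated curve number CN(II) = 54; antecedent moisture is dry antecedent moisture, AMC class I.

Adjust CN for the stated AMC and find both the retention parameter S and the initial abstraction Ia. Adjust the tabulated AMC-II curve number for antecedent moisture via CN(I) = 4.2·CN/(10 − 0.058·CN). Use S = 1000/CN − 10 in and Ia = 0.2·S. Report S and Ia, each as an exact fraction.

S = 11500/567 in ≈ 20.282 in; Ia = 2300/567 in ≈ 4.056 in

Adjust CN=54 to AMC I: 4.2·54/(10 − 0.058·54) → (1134/5) ÷ (1717/250) = 56700/1717 ≈ 33.023
Retention S: 1000/CN − 10 with CN=33.023 → S = 11500/567 ≈ 20.282 in
Initial abstraction Ia = S/5 = (11500/567)/5 = 2300/567 ≈ 4.056 in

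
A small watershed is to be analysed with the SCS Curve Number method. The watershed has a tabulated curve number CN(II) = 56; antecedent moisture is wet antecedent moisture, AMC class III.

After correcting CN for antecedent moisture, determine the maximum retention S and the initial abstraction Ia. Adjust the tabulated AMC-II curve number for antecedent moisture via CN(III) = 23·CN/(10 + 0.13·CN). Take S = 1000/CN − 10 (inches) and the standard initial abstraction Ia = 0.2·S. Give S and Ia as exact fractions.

Wet (AMC III): CN(III) = 23·56/(10 + 0.13·56) = 1288/(432/25) = 4025/54 ≈ 74.537
S = 1000/(4025/54) − 10 = 550/161 in ≈ 3.416 in
Initial abstraction Ia = S/5 = (550/161)/5 = 110/161 ≈ 0.683 in

S = 550/161 in ≈ 3.416 in; Ia = 110/161 in ≈ 0.683 in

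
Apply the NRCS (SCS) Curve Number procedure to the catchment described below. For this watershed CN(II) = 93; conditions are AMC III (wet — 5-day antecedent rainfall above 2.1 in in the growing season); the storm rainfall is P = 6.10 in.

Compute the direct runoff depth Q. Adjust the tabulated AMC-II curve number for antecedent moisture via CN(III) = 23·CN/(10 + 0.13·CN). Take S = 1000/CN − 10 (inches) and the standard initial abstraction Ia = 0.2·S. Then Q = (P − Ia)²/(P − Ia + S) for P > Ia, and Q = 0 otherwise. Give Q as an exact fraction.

Q = 16661388241/2910729810 in ≈ 5.724 in

Wet (AMC III): CN(III) = 23·93/(10 + 0.13·93) = 2139/(2209/100) = 213900/2209 ≈ 96.831
Retention S: 1000/CN − 10 with CN=96.831 → S = 700/2139 ≈ 0.327 in
Ia = 0.2·(700/2139) = 140/2139 in ≈ 0.065 in
P − Ia = 6.100 − 0.065 = 129079/21390 ≈ 6.035 in (> 0, runoff occurs)
Q: (129079/21390)² ÷ (136079/21390) = 16661388241/2910729810 in (≈ 5.724 in)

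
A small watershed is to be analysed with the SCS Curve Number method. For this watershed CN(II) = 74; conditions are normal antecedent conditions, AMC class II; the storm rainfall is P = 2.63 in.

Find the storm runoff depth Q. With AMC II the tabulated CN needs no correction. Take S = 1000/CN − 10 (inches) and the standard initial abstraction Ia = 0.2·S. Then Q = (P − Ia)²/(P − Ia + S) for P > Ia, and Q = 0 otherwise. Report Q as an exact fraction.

AMC II — tabulated CN = 74 applies directly.
S = 1000/74 − 10 = 130/37 in ≈ 3.514 in
Initial abstraction Ia = S/5 = (130/37)/5 = 26/37 ≈ 0.703 in
Since P=2.630 > Ia=0.703: effective rainfall P−Ia = 7131/3700 in
Q: (7131/3700)² ÷ (20131/3700) = 50851161/74484700 in (≈ 0.683 in)

Q = 50851161/74484700 in ≈ 0.683 in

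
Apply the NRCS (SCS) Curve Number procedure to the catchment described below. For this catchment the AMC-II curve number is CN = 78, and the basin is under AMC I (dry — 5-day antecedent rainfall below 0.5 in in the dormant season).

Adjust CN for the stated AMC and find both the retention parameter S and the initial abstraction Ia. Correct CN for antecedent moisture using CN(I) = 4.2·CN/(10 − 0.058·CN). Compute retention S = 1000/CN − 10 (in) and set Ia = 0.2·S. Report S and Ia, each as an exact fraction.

S = 5500/819 in ≈ 6.716 in; Ia = 1100/819 in ≈ 1.343 in

Dry (AMC I): CN(I) = 4.2·78/(10 − 0.058·78) = (1638/5)/(1369/250) = 81900/1369 ≈ 59.825
Max retention: S = 1000/(81900/1369) − 10 = 5500/819 in (≈ 6.716 in)
Initial abstraction Ia = S/5 = (5500/819)/5 = 1100/819 ≈ 1.343 in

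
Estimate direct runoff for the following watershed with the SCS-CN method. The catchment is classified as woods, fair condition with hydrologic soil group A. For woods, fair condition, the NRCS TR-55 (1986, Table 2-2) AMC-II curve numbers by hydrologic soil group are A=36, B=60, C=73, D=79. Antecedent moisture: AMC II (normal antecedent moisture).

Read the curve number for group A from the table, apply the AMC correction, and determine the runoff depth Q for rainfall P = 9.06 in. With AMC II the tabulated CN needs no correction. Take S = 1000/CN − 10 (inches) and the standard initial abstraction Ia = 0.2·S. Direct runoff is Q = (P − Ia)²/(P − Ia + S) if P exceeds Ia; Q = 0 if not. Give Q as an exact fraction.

NRCS table: woods, fair condition, soil group A → CN(II) = 36
Average conditions: CN = 36 (no AMC adjustment).
S = 1000/36 − 10 = 160/9 in ≈ 17.778 in
Ia = 0.2·(160/9) = 32/9 in ≈ 3.556 in
P − Ia = 9.060 − 3.556 = 2477/450 ≈ 5.504 in (> 0, runoff occurs)
Runoff Q = (P−Ia)²/(P−Ia+S) = (5.504)²/(5.504+17.778) = 6135529/4714650 ≈ 1.301 in

Q = 6135529/4714650 in ≈ 1.301 in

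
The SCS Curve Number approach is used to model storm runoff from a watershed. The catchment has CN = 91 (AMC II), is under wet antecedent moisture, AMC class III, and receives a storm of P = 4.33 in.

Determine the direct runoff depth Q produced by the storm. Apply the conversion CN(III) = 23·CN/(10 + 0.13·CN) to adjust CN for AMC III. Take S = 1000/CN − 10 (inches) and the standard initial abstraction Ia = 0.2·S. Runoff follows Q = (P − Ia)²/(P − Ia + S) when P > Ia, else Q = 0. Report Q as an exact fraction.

Q = 789021816361/204751701700 in ≈ 3.854 in

Wet (AMC III): CN(III) = 23·91/(10 + 0.13·91) = 2093/(2183/100) = 209300/2183 ≈ 95.877
Retention S: 1000/CN − 10 with CN=95.877 → S = 900/2093 ≈ 0.430 in
Ia = 0.2S: 0.2·0.430 = 0.086 in (exactly 180/2093)
Excess rainfall: 4.330 − 0.086 = 4.244 in; P > Ia so Q > 0
Q: (888269/209300)² ÷ (978269/209300) = 789021816361/204751701700 in (≈ 3.854 in)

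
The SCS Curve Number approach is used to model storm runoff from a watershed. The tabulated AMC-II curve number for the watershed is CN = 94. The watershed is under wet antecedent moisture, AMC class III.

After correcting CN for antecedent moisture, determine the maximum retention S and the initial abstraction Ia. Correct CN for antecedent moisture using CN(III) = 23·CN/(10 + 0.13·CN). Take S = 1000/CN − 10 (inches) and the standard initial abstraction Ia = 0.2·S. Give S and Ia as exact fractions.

S = 300/1081 in ≈ 0.278 in; Ia = 60/1081 in ≈ 0.056 in

Adjust CN=94 to AMC III: 23·94/(10 + 0.13·94) → 2162 ÷ (1111/50) = 108100/1111 ≈ 97.300
Max retention: S = 1000/(108100/1111) − 10 = 300/1081 in (≈ 0.278 in)
Ia = 0.2S: 0.2·0.278 = 0.056 in (exactly 60/1081)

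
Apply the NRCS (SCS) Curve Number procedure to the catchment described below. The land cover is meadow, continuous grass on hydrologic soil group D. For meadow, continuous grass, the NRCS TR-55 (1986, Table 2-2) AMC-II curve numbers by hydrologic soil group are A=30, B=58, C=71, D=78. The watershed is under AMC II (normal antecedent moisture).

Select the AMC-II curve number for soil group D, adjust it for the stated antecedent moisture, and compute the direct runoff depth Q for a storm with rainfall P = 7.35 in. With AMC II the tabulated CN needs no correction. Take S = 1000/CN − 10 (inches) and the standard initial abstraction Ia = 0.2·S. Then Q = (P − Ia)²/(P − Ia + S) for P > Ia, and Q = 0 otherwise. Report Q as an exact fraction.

Q = 28015849/5844540 in ≈ 4.794 in

NRCS table: meadow, continuous grass, soil group D → CN(II) = 78
CN(II) = 78; AMC II needs no correction.
Max retention: S = 1000/78 − 10 = 110/39 in (≈ 2.821 in)
Ia = 0.2·(110/39) = 22/39 in ≈ 0.564 in
P − Ia = 7.350 − 0.564 = 5293/780 ≈ 6.786 in (> 0, runoff occurs)
Q = (5293/780)²/((5293/780) + 110/39) = (28015849/608400)/(7493/780) = 28015849/5844540 in ≈ 4.794 in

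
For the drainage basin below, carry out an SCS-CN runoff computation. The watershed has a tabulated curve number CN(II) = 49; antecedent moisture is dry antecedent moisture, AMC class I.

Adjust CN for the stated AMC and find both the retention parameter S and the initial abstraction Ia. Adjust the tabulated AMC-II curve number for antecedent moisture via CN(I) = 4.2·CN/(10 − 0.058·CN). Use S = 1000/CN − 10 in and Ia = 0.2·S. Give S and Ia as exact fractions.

S = 8500/343 in ≈ 24.781 in; Ia = 1700/343 in ≈ 4.956 in

Dry (AMC I): CN(I) = 4.2·49/(10 − 0.058·49) = (1029/5)/(3579/500) = 34300/1193 ≈ 28.751
S = 1000/(34300/1193) − 10 = 8500/343 in ≈ 24.781 in
Ia = 0.2S: 0.2·24.781 = 4.956 in (exactly 1700/343)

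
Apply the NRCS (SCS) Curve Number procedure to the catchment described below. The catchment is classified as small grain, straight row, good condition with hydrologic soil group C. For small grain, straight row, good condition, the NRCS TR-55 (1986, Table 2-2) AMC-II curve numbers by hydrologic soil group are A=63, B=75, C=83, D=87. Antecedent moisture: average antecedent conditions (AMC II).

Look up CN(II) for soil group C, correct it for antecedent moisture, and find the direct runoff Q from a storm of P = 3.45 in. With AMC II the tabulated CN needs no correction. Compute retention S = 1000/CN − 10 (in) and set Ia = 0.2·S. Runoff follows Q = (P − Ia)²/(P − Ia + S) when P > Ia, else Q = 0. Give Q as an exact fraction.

NRCS table: small grain, straight row, good condition, soil group C → CN(II) = 83
AMC II — tabulated CN = 83 applies directly.
S = 1000/83 − 10 = 170/83 in ≈ 2.048 in
Initial abstraction Ia = S/5 = (170/83)/5 = 34/83 ≈ 0.410 in
Since P=3.450 > Ia=0.410: effective rainfall P−Ia = 5047/1660 in
Q: (5047/1660)² ÷ (8447/1660) = 25472209/14022020 in (≈ 1.817 in)

Q = 25472209/14022020 in ≈ 1.817 in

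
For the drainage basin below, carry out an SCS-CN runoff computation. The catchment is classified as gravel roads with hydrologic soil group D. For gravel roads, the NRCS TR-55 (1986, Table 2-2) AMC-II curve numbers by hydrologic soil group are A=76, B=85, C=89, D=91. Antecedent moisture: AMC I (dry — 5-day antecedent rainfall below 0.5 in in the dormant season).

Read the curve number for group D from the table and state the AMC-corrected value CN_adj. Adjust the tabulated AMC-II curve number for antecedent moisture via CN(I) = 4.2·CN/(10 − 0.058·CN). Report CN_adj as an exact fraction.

NRCS table: gravel roads, soil group D → CN(II) = 91
CN(I) from CN(II)=91: (4.2·91)/(10 − 0.058·91) = 63700/787 ≈ 80.940

CN_adj = 63700/787 ≈ 80.940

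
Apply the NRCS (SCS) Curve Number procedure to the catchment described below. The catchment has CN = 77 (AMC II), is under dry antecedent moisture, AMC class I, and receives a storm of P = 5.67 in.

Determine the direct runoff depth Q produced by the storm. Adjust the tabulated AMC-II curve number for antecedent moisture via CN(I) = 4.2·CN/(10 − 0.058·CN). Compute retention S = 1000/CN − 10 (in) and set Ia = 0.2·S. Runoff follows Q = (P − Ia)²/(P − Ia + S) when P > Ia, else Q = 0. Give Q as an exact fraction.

Q = 471747811921/297016866300 in ≈ 1.588 in

Adjust CN=77 to AMC I: 4.2·77/(10 − 0.058·77) → (1617/5) ÷ (2767/500) = 161700/2767 ≈ 58.439
Retention S: 1000/CN − 10 with CN=58.439 → S = 11500/1617 ≈ 7.112 in
Ia = 0.2·(11500/1617) = 2300/1617 in ≈ 1.422 in
Since P=5.670 > Ia=1.422: effective rainfall P−Ia = 686839/161700 in
Runoff Q = (P−Ia)²/(P−Ia+S) = (4.248)²/(4.248+7.112) = 471747811921/297016866300 ≈ 1.588 in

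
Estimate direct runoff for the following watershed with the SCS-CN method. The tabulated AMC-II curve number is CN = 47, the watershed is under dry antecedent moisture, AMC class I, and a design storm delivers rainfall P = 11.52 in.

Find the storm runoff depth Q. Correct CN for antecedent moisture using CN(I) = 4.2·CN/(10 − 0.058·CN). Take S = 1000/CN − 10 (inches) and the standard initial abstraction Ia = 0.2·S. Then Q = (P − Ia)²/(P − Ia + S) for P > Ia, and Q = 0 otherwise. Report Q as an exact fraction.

Dry (AMC I): CN(I) = 4.2·47/(10 − 0.058·47) = (987/5)/(3637/500) = 98700/3637 ≈ 27.138
Retention S: 1000/CN − 10 with CN=27.138 → S = 26500/987 ≈ 26.849 in
Ia = 0.2S: 0.2·26.849 = 5.370 in (exactly 5300/987)
Excess rainfall: 11.520 − 5.370 = 6.150 in; P > Ia so Q > 0
Q = (151756/24675)²/((151756/24675) + 26500/987) = (23029883536/608855625)/(814256/24675) = 1439367721/1255735425 in ≈ 1.146 in

Q = 1439367721/1255735425 in ≈ 1.146 in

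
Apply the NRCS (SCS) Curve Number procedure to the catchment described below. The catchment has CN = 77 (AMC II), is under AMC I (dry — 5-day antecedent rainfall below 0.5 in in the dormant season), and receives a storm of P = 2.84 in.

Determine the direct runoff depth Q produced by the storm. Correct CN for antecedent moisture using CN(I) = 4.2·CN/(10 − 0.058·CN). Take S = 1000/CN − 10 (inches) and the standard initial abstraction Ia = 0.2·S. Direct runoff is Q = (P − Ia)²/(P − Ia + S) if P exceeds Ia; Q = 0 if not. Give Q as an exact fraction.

CN(I) from CN(II)=77: (4.2·77)/(10 − 0.058·77) = 161700/2767 ≈ 58.439
Max retention: S = 1000/(161700/2767) − 10 = 11500/1617 in (≈ 7.112 in)
Ia = 0.2S: 0.2·7.112 = 1.422 in (exactly 2300/1617)
P − Ia = 2.840 − 1.422 = 57307/40425 ≈ 1.418 in (> 0, runoff occurs)
Runoff Q = (P−Ia)²/(P−Ia+S) = (1.418)²/(1.418+7.112) = 3284092249/13938822975 ≈ 0.236 in

Q = 3284092249/13938822975 in ≈ 0.236 in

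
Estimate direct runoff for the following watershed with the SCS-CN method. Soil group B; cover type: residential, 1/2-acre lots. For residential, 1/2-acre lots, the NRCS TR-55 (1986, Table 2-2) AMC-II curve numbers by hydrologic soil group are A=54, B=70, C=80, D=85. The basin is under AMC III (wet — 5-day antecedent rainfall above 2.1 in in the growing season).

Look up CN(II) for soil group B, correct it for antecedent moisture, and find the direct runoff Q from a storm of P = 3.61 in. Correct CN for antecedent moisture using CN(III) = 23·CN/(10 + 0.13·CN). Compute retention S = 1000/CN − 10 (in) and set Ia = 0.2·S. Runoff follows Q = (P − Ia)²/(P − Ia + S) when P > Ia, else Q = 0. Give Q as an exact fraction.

NRCS table: residential, 1/2-acre lots, soil group B → CN(II) = 70
Wet (AMC III): CN(III) = 23·70/(10 + 0.13·70) = 1610/(191/10) = 16100/191 ≈ 84.293
Max retention: S = 1000/(16100/191) − 10 = 300/161 in (≈ 1.863 in)
Initial abstraction Ia = S/5 = (300/161)/5 = 60/161 ≈ 0.373 in
P − Ia = 3.610 − 0.373 = 52121/16100 ≈ 3.237 in (> 0, runoff occurs)
Runoff Q = (P−Ia)²/(P−Ia+S) = (3.237)²/(3.237+1.863) = 2716598641/1322148100 ≈ 2.055 in

Q = 2716598641/1322148100 in ≈ 2.055 in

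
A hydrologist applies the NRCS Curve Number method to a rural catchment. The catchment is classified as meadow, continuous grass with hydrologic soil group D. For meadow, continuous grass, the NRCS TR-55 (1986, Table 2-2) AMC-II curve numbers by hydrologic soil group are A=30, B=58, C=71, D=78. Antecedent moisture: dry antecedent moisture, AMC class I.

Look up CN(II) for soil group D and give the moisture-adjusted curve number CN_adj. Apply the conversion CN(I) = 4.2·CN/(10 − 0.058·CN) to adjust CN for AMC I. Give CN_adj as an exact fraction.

NRCS table: meadow, continuous grass, soil group D → CN(II) = 78
Adjust CN=78 to AMC I: 4.2·78/(10 − 0.058·78) → (1638/5) ÷ (1369/250) = 81900/1369 ≈ 59.825

CN_adj = 81900/1369 ≈ 59.825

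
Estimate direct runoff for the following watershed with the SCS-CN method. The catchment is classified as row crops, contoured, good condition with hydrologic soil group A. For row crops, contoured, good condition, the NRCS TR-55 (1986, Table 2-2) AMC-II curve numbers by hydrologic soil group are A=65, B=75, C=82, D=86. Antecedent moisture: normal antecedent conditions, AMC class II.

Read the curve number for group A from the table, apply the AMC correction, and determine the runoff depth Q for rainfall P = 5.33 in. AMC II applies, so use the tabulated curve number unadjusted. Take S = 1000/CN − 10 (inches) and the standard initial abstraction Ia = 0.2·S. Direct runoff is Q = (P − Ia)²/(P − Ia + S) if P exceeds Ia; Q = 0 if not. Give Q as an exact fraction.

NRCS table: row crops, contoured, good condition, soil group A → CN(II) = 65
Average conditions: CN = 65 (no AMC adjustment).
Retention S: 1000/CN − 10 with CN=65.000 → S = 70/13 ≈ 5.385 in
Ia = 0.2S: 0.2·5.385 = 1.077 in (exactly 14/13)
Since P=5.330 > Ia=1.077: effective rainfall P−Ia = 5529/1300 in
Q: (5529/1300)² ÷ (12529/1300) = 30569841/16287700 in (≈ 1.877 in)

Q = 30569841/16287700 in ≈ 1.877 in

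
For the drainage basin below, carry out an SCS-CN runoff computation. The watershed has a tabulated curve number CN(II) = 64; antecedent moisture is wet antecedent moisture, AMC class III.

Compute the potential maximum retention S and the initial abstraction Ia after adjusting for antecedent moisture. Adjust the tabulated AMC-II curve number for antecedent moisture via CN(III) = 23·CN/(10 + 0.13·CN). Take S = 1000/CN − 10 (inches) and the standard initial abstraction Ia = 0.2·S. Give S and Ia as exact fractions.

S = 225/92 in ≈ 2.446 in; Ia = 45/92 in ≈ 0.489 in

CN(III) from CN(II)=64: (23·64)/(10 + 0.13·64) = 18400/229 ≈ 80.349
Max retention: S = 1000/(18400/229) − 10 = 225/92 in (≈ 2.446 in)
Ia = 0.2S: 0.2·2.446 = 0.489 in (exactly 45/92)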